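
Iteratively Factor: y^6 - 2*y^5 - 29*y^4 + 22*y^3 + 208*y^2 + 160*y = (y + 1)*(y^5 - 3*y^4 - 26*y^3 + 48*y^2 + 160*y) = (y - 5)*(y + 1)*(y^4 + 2*y^3 - 16*y^2 - 32*y) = (y - 5)*(y - 4)*(y + 1)*(y^3 + 6*y^2 + 8*y) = (y - 5)*(y - 4)*(y + 1)*(y + 4)*(y^2 + 2*y) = y*(y - 5)*(y - 4)*(y + 1)*(y + 4)*(y + 2)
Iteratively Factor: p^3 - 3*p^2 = (p)*(p^2 - 3*p) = p*(p - 3)*(p)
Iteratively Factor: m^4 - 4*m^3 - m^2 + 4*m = (m)*(m^3 - 4*m^2 - m + 4) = m*(m - 1)*(m^2 - 3*m - 4) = m*(m - 4)*(m - 1)*(m + 1)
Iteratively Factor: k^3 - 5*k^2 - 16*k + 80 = (k - 4)*(k^2 - k - 20) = (k - 4)*(k + 4)*(k - 5)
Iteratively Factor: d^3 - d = (d + 1)*(d^2 - d) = (d - 1)*(d + 1)*(d)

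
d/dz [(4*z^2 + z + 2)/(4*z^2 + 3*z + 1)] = (8*z^2 - 8*z - 5)/(16*z^4 + 24*z^3 + 17*z^2 + 6*z + 1)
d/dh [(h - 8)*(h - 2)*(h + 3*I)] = 3*h^2 + h*(-20 + 6*I) + 16 - 30*I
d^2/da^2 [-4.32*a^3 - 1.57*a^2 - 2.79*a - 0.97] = -25.92*a - 3.14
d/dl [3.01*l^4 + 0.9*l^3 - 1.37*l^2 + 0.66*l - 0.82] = 12.04*l^3 + 2.7*l^2 - 2.74*l + 0.66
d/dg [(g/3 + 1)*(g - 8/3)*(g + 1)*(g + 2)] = 4*g^3/3 + 10*g^2/3 - 10*g/3 - 70/9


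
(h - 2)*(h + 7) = h^2 + 5*h - 14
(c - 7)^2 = c^2 - 14*c + 49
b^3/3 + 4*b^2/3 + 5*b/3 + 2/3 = (b/3 + 1/3)*(b + 1)*(b + 2)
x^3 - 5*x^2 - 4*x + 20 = (x - 5)*(x - 2)*(x + 2)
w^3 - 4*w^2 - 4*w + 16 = (w - 4)*(w - 2)*(w + 2)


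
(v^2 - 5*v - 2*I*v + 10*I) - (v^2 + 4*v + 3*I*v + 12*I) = -9*v - 5*I*v - 2*I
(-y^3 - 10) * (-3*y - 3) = 3*y^4 + 3*y^3 + 30*y + 30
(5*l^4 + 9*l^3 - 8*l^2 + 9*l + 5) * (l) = 5*l^5 + 9*l^4 - 8*l^3 + 9*l^2 + 5*l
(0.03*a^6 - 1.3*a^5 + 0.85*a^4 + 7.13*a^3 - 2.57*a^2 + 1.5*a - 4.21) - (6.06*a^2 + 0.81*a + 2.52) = 0.03*a^6 - 1.3*a^5 + 0.85*a^4 + 7.13*a^3 - 8.63*a^2 + 0.69*a - 6.73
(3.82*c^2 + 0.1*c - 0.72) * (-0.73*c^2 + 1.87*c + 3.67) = -2.7886*c^4 + 7.0704*c^3 + 14.732*c^2 - 0.9794*c - 2.6424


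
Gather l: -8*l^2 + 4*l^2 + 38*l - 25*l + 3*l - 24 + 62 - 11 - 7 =-4*l^2 + 16*l + 20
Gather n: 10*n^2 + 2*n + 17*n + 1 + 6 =10*n^2 + 19*n + 7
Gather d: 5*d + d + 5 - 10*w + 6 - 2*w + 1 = 6*d - 12*w + 12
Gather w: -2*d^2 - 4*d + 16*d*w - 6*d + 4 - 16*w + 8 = -2*d^2 - 10*d + w*(16*d - 16) + 12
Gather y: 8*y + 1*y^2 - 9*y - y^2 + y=0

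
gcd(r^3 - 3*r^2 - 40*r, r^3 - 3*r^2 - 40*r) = r^3 - 3*r^2 - 40*r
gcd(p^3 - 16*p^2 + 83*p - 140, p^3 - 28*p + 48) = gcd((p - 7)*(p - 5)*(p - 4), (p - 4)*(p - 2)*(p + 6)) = p - 4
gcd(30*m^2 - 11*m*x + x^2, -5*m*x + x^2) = -5*m + x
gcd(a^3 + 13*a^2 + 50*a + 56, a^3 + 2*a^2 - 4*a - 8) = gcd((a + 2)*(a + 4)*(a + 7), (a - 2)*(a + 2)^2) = a + 2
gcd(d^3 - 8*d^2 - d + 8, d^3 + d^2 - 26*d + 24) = d - 1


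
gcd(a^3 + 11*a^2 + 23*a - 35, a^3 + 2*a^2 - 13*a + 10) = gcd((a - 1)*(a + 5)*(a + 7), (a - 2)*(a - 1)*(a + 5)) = a^2 + 4*a - 5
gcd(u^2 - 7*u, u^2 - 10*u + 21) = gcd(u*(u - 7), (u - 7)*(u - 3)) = u - 7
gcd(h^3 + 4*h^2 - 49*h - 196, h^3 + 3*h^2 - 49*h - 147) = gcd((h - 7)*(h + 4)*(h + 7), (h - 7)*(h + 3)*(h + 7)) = h^2 - 49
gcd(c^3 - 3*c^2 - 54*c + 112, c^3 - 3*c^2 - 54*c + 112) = c^3 - 3*c^2 - 54*c + 112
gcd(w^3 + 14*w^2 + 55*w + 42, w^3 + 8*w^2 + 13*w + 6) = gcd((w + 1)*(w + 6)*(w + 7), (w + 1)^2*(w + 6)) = w^2 + 7*w + 6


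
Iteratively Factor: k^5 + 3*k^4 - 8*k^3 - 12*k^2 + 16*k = (k)*(k^4 + 3*k^3 - 8*k^2 - 12*k + 16) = k*(k - 1)*(k^3 + 4*k^2 - 4*k - 16) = k*(k - 2)*(k - 1)*(k^2 + 6*k + 8) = k*(k - 2)*(k - 1)*(k + 2)*(k + 4)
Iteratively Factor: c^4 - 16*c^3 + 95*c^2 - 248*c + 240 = (c - 4)*(c^3 - 12*c^2 + 47*c - 60) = (c - 5)*(c - 4)*(c^2 - 7*c + 12) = (c - 5)*(c - 4)*(c - 3)*(c - 4)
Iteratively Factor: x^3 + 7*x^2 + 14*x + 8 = (x + 4)*(x^2 + 3*x + 2) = (x + 2)*(x + 4)*(x + 1)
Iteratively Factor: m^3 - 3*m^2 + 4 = (m + 1)*(m^2 - 4*m + 4) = (m - 2)*(m + 1)*(m - 2)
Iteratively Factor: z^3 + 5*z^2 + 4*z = (z + 1)*(z^2 + 4*z) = (z + 1)*(z + 4)*(z)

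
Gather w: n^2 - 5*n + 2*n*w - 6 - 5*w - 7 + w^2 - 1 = n^2 - 5*n + w^2 + w*(2*n - 5) - 14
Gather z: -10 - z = -z - 10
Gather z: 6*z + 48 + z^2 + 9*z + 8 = z^2 + 15*z + 56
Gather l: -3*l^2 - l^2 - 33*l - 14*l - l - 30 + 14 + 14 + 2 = -4*l^2 - 48*l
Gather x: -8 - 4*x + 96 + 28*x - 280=24*x - 192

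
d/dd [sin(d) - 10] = cos(d)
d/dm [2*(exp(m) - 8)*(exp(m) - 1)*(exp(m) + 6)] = (6*exp(2*m) - 12*exp(m) - 92)*exp(m)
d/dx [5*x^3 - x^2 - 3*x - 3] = 15*x^2 - 2*x - 3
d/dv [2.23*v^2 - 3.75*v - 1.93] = 4.46*v - 3.75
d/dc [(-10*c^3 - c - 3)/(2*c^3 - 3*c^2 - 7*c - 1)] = (30*c^4 + 144*c^3 + 45*c^2 - 18*c - 20)/(4*c^6 - 12*c^5 - 19*c^4 + 38*c^3 + 55*c^2 + 14*c + 1)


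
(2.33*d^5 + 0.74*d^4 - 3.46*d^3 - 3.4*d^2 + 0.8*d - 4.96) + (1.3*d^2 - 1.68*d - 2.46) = 2.33*d^5 + 0.74*d^4 - 3.46*d^3 - 2.1*d^2 - 0.88*d - 7.42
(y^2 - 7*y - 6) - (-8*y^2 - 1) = 9*y^2 - 7*y - 5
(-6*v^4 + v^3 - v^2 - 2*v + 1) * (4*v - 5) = -24*v^5 + 34*v^4 - 9*v^3 - 3*v^2 + 14*v - 5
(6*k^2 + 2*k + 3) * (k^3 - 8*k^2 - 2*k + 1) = 6*k^5 - 46*k^4 - 25*k^3 - 22*k^2 - 4*k + 3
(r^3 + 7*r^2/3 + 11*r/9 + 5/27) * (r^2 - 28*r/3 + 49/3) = r^5 - 7*r^4 - 38*r^3/9 + 242*r^2/9 + 1477*r/81 + 245/81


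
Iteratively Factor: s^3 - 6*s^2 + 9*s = (s)*(s^2 - 6*s + 9) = s*(s - 3)*(s - 3)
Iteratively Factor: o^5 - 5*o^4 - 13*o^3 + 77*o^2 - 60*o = (o)*(o^4 - 5*o^3 - 13*o^2 + 77*o - 60) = o*(o - 5)*(o^3 - 13*o + 12) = o*(o - 5)*(o - 3)*(o^2 + 3*o - 4) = o*(o - 5)*(o - 3)*(o - 1)*(o + 4)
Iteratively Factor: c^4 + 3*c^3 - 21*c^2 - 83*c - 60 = (c + 1)*(c^3 + 2*c^2 - 23*c - 60) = (c + 1)*(c + 4)*(c^2 - 2*c - 15) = (c + 1)*(c + 3)*(c + 4)*(c - 5)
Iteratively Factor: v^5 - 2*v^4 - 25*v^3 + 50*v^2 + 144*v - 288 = (v - 4)*(v^4 + 2*v^3 - 17*v^2 - 18*v + 72) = (v - 4)*(v + 3)*(v^3 - v^2 - 14*v + 24) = (v - 4)*(v + 3)*(v + 4)*(v^2 - 5*v + 6) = (v - 4)*(v - 2)*(v + 3)*(v + 4)*(v - 3)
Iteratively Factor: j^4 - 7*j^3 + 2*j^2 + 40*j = (j)*(j^3 - 7*j^2 + 2*j + 40) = j*(j - 5)*(j^2 - 2*j - 8) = j*(j - 5)*(j + 2)*(j - 4)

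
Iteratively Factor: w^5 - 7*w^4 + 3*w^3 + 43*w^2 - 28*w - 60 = (w - 2)*(w^4 - 5*w^3 - 7*w^2 + 29*w + 30) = (w - 5)*(w - 2)*(w^3 - 7*w - 6) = (w - 5)*(w - 2)*(w + 1)*(w^2 - w - 6) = (w - 5)*(w - 2)*(w + 1)*(w + 2)*(w - 3)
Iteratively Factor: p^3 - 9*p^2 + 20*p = (p - 4)*(p^2 - 5*p) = p*(p - 4)*(p - 5)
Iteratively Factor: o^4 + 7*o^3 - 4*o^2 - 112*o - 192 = (o + 4)*(o^3 + 3*o^2 - 16*o - 48) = (o + 3)*(o + 4)*(o^2 - 16) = (o + 3)*(o + 4)^2*(o - 4)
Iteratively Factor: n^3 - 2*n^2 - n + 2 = (n + 1)*(n^2 - 3*n + 2) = (n - 2)*(n + 1)*(n - 1)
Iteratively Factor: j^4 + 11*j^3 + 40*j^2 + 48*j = (j)*(j^3 + 11*j^2 + 40*j + 48) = j*(j + 4)*(j^2 + 7*j + 12) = j*(j + 4)^2*(j + 3)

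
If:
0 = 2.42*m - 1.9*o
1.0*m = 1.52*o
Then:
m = 0.00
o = 0.00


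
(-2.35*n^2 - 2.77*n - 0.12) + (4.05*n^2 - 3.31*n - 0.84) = 1.7*n^2 - 6.08*n - 0.96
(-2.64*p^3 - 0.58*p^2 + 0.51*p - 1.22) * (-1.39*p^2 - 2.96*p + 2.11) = 3.6696*p^5 + 8.6206*p^4 - 4.5625*p^3 - 1.0376*p^2 + 4.6873*p - 2.5742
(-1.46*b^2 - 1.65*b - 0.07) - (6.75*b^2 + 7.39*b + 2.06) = -8.21*b^2 - 9.04*b - 2.13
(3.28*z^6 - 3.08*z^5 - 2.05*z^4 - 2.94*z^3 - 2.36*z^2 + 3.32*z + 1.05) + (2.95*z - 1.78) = 3.28*z^6 - 3.08*z^5 - 2.05*z^4 - 2.94*z^3 - 2.36*z^2 + 6.27*z - 0.73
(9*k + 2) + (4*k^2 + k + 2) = 4*k^2 + 10*k + 4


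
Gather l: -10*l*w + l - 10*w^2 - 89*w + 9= l*(1 - 10*w) - 10*w^2 - 89*w + 9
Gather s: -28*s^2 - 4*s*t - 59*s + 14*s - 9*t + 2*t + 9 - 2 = -28*s^2 + s*(-4*t - 45) - 7*t + 7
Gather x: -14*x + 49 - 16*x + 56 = 105 - 30*x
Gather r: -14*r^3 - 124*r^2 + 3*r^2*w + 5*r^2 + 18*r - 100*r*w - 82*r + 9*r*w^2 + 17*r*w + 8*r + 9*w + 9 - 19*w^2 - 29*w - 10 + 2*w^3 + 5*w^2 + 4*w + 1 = -14*r^3 + r^2*(3*w - 119) + r*(9*w^2 - 83*w - 56) + 2*w^3 - 14*w^2 - 16*w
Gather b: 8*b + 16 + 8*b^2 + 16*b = 8*b^2 + 24*b + 16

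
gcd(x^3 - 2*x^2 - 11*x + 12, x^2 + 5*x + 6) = x + 3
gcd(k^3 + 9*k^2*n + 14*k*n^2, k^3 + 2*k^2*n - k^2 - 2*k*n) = k^2 + 2*k*n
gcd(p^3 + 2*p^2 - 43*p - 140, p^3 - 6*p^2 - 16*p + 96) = p + 4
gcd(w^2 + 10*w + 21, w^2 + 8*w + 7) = w + 7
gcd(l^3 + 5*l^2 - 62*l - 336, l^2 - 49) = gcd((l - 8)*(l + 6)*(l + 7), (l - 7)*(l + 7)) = l + 7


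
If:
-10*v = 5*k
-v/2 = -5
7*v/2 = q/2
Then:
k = -20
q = 70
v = 10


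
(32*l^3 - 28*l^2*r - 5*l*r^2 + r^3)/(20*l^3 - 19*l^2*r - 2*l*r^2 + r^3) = (-8*l + r)/(-5*l + r)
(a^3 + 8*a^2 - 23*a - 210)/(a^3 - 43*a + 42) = (a^2 + a - 30)/(a^2 - 7*a + 6)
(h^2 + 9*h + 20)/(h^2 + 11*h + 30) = (h + 4)/(h + 6)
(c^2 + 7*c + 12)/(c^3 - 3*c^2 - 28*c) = (c + 3)/(c*(c - 7))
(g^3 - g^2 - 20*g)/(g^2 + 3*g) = (g^2 - g - 20)/(g + 3)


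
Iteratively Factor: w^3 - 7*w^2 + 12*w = (w - 4)*(w^2 - 3*w) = (w - 4)*(w - 3)*(w)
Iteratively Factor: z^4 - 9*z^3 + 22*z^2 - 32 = (z - 2)*(z^3 - 7*z^2 + 8*z + 16) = (z - 4)*(z - 2)*(z^2 - 3*z - 4) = (z - 4)*(z - 2)*(z + 1)*(z - 4)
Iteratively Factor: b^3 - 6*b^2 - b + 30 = (b + 2)*(b^2 - 8*b + 15) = (b - 5)*(b + 2)*(b - 3)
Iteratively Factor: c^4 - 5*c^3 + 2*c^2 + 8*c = (c - 2)*(c^3 - 3*c^2 - 4*c) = (c - 4)*(c - 2)*(c^2 + c) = c*(c - 4)*(c - 2)*(c + 1)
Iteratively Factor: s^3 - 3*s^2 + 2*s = (s - 2)*(s^2 - s) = s*(s - 2)*(s - 1)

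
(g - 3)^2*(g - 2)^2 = g^4 - 10*g^3 + 37*g^2 - 60*g + 36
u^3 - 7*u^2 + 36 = (u - 6)*(u - 3)*(u + 2)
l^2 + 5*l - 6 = (l - 1)*(l + 6)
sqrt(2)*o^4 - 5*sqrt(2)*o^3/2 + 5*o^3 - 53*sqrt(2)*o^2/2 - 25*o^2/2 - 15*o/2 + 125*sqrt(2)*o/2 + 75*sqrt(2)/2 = (o - 3)*(o - 5*sqrt(2)/2)*(o + 5*sqrt(2))*(sqrt(2)*o + sqrt(2)/2)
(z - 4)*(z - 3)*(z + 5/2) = z^3 - 9*z^2/2 - 11*z/2 + 30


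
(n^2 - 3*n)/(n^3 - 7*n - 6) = n/(n^2 + 3*n + 2)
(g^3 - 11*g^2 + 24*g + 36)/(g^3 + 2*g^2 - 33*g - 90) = (g^2 - 5*g - 6)/(g^2 + 8*g + 15)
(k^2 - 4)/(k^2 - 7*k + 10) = (k + 2)/(k - 5)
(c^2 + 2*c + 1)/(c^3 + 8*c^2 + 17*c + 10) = (c + 1)/(c^2 + 7*c + 10)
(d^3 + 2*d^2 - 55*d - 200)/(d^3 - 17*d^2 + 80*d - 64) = (d^2 + 10*d + 25)/(d^2 - 9*d + 8)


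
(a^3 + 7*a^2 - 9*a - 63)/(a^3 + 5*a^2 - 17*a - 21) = (a + 3)/(a + 1)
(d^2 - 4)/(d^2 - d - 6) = (d - 2)/(d - 3)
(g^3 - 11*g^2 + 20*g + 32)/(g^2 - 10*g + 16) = (g^2 - 3*g - 4)/(g - 2)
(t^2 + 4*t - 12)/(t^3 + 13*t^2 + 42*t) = (t - 2)/(t*(t + 7))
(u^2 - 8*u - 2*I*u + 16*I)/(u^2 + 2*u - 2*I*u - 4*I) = (u - 8)/(u + 2)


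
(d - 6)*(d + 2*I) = d^2 - 6*d + 2*I*d - 12*I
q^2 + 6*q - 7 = (q - 1)*(q + 7)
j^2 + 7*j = j*(j + 7)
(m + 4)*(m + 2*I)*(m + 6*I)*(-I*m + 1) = -I*m^4 + 9*m^3 - 4*I*m^3 + 36*m^2 + 20*I*m^2 - 12*m + 80*I*m - 48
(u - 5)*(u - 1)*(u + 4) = u^3 - 2*u^2 - 19*u + 20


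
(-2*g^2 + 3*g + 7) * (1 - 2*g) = 4*g^3 - 8*g^2 - 11*g + 7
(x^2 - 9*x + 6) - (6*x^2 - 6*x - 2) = -5*x^2 - 3*x + 8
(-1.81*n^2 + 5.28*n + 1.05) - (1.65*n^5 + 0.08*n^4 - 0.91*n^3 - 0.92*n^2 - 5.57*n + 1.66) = -1.65*n^5 - 0.08*n^4 + 0.91*n^3 - 0.89*n^2 + 10.85*n - 0.61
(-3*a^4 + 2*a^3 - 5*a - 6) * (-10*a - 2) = 30*a^5 - 14*a^4 - 4*a^3 + 50*a^2 + 70*a + 12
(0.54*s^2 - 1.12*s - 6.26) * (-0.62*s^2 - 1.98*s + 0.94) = -0.3348*s^4 - 0.3748*s^3 + 6.6064*s^2 + 11.342*s - 5.8844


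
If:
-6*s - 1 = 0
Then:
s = -1/6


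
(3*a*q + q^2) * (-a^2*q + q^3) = -3*a^3*q^2 - a^2*q^3 + 3*a*q^4 + q^5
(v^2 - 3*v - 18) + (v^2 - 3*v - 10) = 2*v^2 - 6*v - 28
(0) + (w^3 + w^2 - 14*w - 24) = w^3 + w^2 - 14*w - 24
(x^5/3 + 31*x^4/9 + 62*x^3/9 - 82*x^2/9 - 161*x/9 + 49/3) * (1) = x^5/3 + 31*x^4/9 + 62*x^3/9 - 82*x^2/9 - 161*x/9 + 49/3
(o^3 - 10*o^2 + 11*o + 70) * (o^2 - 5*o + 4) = o^5 - 15*o^4 + 65*o^3 - 25*o^2 - 306*o + 280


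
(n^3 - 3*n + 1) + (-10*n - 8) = n^3 - 13*n - 7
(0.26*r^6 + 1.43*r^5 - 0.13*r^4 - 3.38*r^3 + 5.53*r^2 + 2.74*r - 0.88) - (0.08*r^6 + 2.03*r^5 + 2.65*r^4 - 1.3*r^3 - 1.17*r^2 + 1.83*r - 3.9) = 0.18*r^6 - 0.6*r^5 - 2.78*r^4 - 2.08*r^3 + 6.7*r^2 + 0.91*r + 3.02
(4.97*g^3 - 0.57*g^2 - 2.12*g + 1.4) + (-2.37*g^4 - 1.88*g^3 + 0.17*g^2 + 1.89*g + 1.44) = -2.37*g^4 + 3.09*g^3 - 0.4*g^2 - 0.23*g + 2.84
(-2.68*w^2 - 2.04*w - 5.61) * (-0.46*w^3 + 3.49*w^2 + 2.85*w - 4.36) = 1.2328*w^5 - 8.4148*w^4 - 12.177*w^3 - 13.7081*w^2 - 7.0941*w + 24.4596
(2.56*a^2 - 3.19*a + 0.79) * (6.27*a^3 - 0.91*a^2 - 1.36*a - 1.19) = 16.0512*a^5 - 22.3309*a^4 + 4.3746*a^3 + 0.5731*a^2 + 2.7217*a - 0.9401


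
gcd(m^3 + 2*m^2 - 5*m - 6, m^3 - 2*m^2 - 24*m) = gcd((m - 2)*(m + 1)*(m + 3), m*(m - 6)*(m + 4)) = 1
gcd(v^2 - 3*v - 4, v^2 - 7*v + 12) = v - 4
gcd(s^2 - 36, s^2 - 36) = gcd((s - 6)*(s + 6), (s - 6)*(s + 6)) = s^2 - 36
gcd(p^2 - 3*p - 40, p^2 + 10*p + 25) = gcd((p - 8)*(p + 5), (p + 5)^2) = p + 5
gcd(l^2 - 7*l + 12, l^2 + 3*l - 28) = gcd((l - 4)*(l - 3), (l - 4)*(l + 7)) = l - 4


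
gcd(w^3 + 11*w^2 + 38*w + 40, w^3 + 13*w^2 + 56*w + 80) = w^2 + 9*w + 20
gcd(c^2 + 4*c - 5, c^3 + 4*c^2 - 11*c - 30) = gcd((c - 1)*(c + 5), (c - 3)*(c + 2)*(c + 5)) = c + 5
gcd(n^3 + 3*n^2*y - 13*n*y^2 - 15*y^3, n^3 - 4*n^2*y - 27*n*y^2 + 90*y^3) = -n^2 - 2*n*y + 15*y^2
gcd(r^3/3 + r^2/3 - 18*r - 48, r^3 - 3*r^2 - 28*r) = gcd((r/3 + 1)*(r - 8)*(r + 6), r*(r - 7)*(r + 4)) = 1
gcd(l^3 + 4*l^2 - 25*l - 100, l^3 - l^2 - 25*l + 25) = l^2 - 25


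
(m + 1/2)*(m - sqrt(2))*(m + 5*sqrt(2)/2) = m^3 + m^2/2 + 3*sqrt(2)*m^2/2 - 5*m + 3*sqrt(2)*m/4 - 5/2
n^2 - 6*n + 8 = (n - 4)*(n - 2)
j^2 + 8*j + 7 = (j + 1)*(j + 7)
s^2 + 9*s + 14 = (s + 2)*(s + 7)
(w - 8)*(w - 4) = w^2 - 12*w + 32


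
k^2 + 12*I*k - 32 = (k + 4*I)*(k + 8*I)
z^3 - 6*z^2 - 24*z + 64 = (z - 8)*(z - 2)*(z + 4)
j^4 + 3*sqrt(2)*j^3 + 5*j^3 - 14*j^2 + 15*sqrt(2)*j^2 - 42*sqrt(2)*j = j*(j - 2)*(j + 7)*(j + 3*sqrt(2))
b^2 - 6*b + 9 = (b - 3)^2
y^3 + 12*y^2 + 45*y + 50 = (y + 2)*(y + 5)^2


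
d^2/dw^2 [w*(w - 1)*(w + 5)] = 6*w + 8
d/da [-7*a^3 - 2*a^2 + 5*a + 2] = -21*a^2 - 4*a + 5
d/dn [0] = 0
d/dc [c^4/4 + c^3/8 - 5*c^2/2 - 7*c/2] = c^3 + 3*c^2/8 - 5*c - 7/2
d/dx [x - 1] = 1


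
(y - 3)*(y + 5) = y^2 + 2*y - 15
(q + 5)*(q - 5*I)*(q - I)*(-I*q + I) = -I*q^4 - 6*q^3 - 4*I*q^3 - 24*q^2 + 10*I*q^2 + 30*q + 20*I*q - 25*I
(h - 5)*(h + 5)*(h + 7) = h^3 + 7*h^2 - 25*h - 175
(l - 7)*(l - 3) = l^2 - 10*l + 21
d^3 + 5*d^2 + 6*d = d*(d + 2)*(d + 3)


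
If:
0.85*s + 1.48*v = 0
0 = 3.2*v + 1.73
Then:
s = 0.94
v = -0.54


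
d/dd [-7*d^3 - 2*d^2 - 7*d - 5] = -21*d^2 - 4*d - 7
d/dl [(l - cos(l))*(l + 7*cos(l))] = -6*l*sin(l) + 2*l + 7*sin(2*l) + 6*cos(l)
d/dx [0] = 0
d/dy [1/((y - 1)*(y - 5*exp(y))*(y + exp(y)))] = (-(y - 1)*(y - 5*exp(y))*(exp(y) + 1) + (y - 1)*(y + exp(y))*(5*exp(y) - 1) - (y - 5*exp(y))*(y + exp(y)))/((y - 1)^2*(y - 5*exp(y))^2*(y + exp(y))^2)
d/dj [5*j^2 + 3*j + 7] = 10*j + 3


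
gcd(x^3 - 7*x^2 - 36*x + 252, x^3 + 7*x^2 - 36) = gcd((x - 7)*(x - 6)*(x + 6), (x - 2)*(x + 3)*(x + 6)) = x + 6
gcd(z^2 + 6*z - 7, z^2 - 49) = z + 7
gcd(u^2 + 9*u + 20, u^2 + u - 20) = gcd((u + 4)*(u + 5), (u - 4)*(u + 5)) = u + 5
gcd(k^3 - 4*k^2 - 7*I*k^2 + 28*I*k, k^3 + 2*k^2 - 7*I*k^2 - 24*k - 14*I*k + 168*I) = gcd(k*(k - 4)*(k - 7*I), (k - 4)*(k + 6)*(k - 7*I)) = k^2 + k*(-4 - 7*I) + 28*I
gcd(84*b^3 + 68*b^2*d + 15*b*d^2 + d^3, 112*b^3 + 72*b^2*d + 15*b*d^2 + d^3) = 7*b + d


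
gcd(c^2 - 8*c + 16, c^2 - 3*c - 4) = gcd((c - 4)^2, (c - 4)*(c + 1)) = c - 4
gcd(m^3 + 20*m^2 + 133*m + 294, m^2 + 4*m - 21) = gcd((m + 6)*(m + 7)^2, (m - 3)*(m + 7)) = m + 7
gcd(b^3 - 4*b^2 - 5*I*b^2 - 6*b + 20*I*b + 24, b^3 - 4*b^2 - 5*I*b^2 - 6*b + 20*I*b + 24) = b^3 + b^2*(-4 - 5*I) + b*(-6 + 20*I) + 24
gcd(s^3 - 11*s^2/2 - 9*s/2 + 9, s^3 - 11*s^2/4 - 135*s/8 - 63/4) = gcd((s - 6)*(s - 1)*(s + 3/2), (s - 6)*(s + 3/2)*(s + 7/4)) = s^2 - 9*s/2 - 9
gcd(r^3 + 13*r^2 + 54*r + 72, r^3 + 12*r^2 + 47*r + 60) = r^2 + 7*r + 12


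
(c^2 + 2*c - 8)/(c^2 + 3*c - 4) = (c - 2)/(c - 1)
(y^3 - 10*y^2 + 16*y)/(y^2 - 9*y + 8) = y*(y - 2)/(y - 1)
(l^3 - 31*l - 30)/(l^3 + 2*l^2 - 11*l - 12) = (l^2 - l - 30)/(l^2 + l - 12)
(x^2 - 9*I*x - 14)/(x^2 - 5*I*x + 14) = (x - 2*I)/(x + 2*I)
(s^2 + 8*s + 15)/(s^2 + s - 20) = (s + 3)/(s - 4)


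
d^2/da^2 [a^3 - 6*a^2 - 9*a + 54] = 6*a - 12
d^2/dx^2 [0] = 0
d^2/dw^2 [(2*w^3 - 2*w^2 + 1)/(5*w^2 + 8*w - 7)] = 2*(278*w^3 - 471*w^2 + 414*w + 1)/(125*w^6 + 600*w^5 + 435*w^4 - 1168*w^3 - 609*w^2 + 1176*w - 343)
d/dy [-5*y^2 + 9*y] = 9 - 10*y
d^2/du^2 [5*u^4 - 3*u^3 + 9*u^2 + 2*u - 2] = 60*u^2 - 18*u + 18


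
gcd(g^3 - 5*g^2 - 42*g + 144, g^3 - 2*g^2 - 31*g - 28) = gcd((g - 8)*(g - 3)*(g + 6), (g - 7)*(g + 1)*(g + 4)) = 1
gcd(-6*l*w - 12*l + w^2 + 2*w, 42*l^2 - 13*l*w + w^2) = -6*l + w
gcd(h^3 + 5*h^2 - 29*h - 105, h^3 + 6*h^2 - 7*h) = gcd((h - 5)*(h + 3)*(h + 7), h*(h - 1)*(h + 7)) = h + 7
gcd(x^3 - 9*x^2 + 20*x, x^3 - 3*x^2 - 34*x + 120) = x^2 - 9*x + 20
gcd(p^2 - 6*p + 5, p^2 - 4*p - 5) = p - 5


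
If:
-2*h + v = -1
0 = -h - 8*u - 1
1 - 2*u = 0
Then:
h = -5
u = 1/2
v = -11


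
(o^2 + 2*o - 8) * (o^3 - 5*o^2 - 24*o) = o^5 - 3*o^4 - 42*o^3 - 8*o^2 + 192*o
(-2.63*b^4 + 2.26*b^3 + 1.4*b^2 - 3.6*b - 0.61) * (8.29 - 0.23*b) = 0.6049*b^5 - 22.3225*b^4 + 18.4134*b^3 + 12.434*b^2 - 29.7037*b - 5.0569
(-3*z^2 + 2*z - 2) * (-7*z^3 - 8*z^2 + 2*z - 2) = 21*z^5 + 10*z^4 - 8*z^3 + 26*z^2 - 8*z + 4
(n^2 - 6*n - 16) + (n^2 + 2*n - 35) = 2*n^2 - 4*n - 51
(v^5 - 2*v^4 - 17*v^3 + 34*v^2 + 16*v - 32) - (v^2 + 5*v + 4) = v^5 - 2*v^4 - 17*v^3 + 33*v^2 + 11*v - 36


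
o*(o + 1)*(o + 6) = o^3 + 7*o^2 + 6*o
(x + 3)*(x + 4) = x^2 + 7*x + 12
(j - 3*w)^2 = j^2 - 6*j*w + 9*w^2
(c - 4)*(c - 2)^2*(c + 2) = c^4 - 6*c^3 + 4*c^2 + 24*c - 32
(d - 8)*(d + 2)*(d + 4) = d^3 - 2*d^2 - 40*d - 64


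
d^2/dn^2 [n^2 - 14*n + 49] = 2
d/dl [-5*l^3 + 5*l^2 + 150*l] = -15*l^2 + 10*l + 150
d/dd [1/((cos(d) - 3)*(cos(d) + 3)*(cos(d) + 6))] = (-3*sin(d)^2 + 12*cos(d) - 6)*sin(d)/((cos(d) - 3)^2*(cos(d) + 3)^2*(cos(d) + 6)^2)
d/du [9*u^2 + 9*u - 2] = 18*u + 9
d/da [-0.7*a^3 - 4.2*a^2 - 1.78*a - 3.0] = -2.1*a^2 - 8.4*a - 1.78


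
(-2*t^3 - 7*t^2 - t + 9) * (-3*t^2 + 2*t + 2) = 6*t^5 + 17*t^4 - 15*t^3 - 43*t^2 + 16*t + 18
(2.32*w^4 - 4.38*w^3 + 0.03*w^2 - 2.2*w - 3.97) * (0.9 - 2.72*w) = -6.3104*w^5 + 14.0016*w^4 - 4.0236*w^3 + 6.011*w^2 + 8.8184*w - 3.573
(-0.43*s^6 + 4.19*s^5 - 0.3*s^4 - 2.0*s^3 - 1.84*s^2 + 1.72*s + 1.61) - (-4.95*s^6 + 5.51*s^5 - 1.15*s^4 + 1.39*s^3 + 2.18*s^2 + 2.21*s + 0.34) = 4.52*s^6 - 1.32*s^5 + 0.85*s^4 - 3.39*s^3 - 4.02*s^2 - 0.49*s + 1.27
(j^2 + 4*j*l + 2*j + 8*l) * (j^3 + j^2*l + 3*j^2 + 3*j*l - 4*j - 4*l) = j^5 + 5*j^4*l + 5*j^4 + 4*j^3*l^2 + 25*j^3*l + 2*j^3 + 20*j^2*l^2 + 10*j^2*l - 8*j^2 + 8*j*l^2 - 40*j*l - 32*l^2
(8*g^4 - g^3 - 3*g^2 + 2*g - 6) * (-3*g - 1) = -24*g^5 - 5*g^4 + 10*g^3 - 3*g^2 + 16*g + 6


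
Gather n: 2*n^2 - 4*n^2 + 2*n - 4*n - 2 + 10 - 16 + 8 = -2*n^2 - 2*n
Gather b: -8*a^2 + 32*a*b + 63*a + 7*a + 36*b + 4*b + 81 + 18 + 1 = -8*a^2 + 70*a + b*(32*a + 40) + 100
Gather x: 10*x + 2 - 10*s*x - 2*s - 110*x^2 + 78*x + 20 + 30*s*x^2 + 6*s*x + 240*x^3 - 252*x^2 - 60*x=-2*s + 240*x^3 + x^2*(30*s - 362) + x*(28 - 4*s) + 22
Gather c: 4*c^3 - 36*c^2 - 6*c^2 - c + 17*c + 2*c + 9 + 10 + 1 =4*c^3 - 42*c^2 + 18*c + 20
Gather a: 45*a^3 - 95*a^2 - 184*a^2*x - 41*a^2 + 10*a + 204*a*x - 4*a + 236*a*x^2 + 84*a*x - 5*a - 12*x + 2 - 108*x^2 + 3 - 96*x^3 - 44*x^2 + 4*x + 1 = 45*a^3 + a^2*(-184*x - 136) + a*(236*x^2 + 288*x + 1) - 96*x^3 - 152*x^2 - 8*x + 6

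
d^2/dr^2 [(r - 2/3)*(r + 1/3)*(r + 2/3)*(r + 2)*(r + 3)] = 20*r^3 + 64*r^2 + 130*r/3 - 20/27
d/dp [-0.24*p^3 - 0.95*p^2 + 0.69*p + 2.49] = -0.72*p^2 - 1.9*p + 0.69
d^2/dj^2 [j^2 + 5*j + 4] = 2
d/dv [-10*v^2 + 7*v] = 7 - 20*v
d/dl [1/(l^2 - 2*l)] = 2*(1 - l)/(l^2*(l - 2)^2)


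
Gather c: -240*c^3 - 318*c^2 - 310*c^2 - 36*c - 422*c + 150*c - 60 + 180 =-240*c^3 - 628*c^2 - 308*c + 120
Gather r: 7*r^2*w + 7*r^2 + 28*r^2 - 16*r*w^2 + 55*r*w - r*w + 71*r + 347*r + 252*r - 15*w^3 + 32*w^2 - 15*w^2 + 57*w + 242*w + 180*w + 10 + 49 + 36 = r^2*(7*w + 35) + r*(-16*w^2 + 54*w + 670) - 15*w^3 + 17*w^2 + 479*w + 95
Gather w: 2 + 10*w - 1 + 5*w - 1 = 15*w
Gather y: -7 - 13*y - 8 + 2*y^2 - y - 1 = 2*y^2 - 14*y - 16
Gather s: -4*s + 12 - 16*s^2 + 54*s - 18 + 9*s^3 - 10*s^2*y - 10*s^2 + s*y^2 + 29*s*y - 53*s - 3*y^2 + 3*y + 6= 9*s^3 + s^2*(-10*y - 26) + s*(y^2 + 29*y - 3) - 3*y^2 + 3*y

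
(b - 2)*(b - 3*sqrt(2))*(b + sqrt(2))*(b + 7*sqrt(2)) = b^4 - 2*b^3 + 5*sqrt(2)*b^3 - 34*b^2 - 10*sqrt(2)*b^2 - 42*sqrt(2)*b + 68*b + 84*sqrt(2)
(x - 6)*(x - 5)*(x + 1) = x^3 - 10*x^2 + 19*x + 30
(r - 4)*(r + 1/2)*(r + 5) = r^3 + 3*r^2/2 - 39*r/2 - 10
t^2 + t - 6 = (t - 2)*(t + 3)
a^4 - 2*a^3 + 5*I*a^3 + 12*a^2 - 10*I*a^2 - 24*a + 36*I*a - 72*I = (a - 2)*(a - 3*I)*(a + 2*I)*(a + 6*I)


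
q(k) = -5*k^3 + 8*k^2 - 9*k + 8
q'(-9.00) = -1368.00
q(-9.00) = 4382.00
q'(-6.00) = -645.00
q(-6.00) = 1430.00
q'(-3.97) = -308.93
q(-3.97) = 482.67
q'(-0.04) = -9.66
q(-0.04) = 8.37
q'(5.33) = -349.85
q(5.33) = -569.80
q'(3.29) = -118.72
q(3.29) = -113.07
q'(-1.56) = -70.46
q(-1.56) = 60.49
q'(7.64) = -762.30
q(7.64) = -1823.52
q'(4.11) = -196.62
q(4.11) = -240.99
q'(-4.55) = -392.34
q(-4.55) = 685.55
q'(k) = -15*k^2 + 16*k - 9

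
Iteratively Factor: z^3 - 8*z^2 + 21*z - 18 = (z - 3)*(z^2 - 5*z + 6) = (z - 3)*(z - 2)*(z - 3)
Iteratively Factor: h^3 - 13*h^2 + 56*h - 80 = (h - 4)*(h^2 - 9*h + 20) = (h - 4)^2*(h - 5)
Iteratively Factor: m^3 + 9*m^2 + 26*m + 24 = (m + 3)*(m^2 + 6*m + 8) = (m + 2)*(m + 3)*(m + 4)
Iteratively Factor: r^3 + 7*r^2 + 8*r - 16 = (r - 1)*(r^2 + 8*r + 16) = (r - 1)*(r + 4)*(r + 4)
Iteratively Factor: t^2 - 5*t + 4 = (t - 4)*(t - 1)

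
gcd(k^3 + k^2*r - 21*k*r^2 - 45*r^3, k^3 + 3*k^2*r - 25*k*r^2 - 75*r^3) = -k^2 + 2*k*r + 15*r^2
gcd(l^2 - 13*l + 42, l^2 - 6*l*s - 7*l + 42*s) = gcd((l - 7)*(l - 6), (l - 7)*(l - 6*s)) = l - 7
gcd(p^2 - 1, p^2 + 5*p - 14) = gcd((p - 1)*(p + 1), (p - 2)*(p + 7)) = 1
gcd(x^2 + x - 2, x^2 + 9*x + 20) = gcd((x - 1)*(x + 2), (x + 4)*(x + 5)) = 1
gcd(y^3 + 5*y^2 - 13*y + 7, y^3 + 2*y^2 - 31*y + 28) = y^2 + 6*y - 7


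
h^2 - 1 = (h - 1)*(h + 1)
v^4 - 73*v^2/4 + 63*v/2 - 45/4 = (v - 3)*(v - 3/2)*(v - 1/2)*(v + 5)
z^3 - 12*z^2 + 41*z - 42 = (z - 7)*(z - 3)*(z - 2)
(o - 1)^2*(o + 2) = o^3 - 3*o + 2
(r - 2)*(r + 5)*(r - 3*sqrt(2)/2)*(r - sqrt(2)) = r^4 - 5*sqrt(2)*r^3/2 + 3*r^3 - 15*sqrt(2)*r^2/2 - 7*r^2 + 9*r + 25*sqrt(2)*r - 30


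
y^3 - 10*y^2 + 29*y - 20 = (y - 5)*(y - 4)*(y - 1)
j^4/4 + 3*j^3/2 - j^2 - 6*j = j*(j/4 + 1/2)*(j - 2)*(j + 6)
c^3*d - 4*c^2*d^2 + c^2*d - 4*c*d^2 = c*(c - 4*d)*(c*d + d)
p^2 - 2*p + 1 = (p - 1)^2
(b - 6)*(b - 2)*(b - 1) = b^3 - 9*b^2 + 20*b - 12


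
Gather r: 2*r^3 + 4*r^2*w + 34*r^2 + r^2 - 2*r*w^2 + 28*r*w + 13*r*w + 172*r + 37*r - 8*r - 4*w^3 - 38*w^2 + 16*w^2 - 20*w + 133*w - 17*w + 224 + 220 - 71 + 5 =2*r^3 + r^2*(4*w + 35) + r*(-2*w^2 + 41*w + 201) - 4*w^3 - 22*w^2 + 96*w + 378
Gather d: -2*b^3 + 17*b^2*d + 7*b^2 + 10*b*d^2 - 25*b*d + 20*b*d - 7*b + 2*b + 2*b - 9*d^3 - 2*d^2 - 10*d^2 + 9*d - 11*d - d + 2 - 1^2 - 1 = -2*b^3 + 7*b^2 - 3*b - 9*d^3 + d^2*(10*b - 12) + d*(17*b^2 - 5*b - 3)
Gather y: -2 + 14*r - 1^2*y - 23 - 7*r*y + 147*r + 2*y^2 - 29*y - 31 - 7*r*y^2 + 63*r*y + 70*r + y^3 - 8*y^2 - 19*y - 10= 231*r + y^3 + y^2*(-7*r - 6) + y*(56*r - 49) - 66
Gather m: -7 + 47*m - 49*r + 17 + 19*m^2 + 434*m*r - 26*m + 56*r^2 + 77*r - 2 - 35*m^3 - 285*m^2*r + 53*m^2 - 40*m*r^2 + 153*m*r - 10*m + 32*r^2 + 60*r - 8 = -35*m^3 + m^2*(72 - 285*r) + m*(-40*r^2 + 587*r + 11) + 88*r^2 + 88*r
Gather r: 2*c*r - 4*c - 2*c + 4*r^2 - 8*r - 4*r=-6*c + 4*r^2 + r*(2*c - 12)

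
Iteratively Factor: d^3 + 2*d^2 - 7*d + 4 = (d + 4)*(d^2 - 2*d + 1) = (d - 1)*(d + 4)*(d - 1)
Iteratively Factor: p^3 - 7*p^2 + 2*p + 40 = (p - 4)*(p^2 - 3*p - 10) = (p - 5)*(p - 4)*(p + 2)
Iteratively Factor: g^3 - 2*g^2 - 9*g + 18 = (g - 3)*(g^2 + g - 6) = (g - 3)*(g - 2)*(g + 3)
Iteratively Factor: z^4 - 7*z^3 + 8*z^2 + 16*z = (z - 4)*(z^3 - 3*z^2 - 4*z) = (z - 4)*(z + 1)*(z^2 - 4*z) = (z - 4)^2*(z + 1)*(z)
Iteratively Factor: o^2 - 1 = (o - 1)*(o + 1)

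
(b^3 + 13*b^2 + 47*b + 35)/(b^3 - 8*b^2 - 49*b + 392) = (b^2 + 6*b + 5)/(b^2 - 15*b + 56)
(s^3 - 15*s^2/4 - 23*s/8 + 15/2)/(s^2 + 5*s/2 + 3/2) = (s^2 - 21*s/4 + 5)/(s + 1)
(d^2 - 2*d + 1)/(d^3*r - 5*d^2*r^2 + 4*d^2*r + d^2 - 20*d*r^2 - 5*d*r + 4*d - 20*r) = (d^2 - 2*d + 1)/(d^3*r - 5*d^2*r^2 + 4*d^2*r + d^2 - 20*d*r^2 - 5*d*r + 4*d - 20*r)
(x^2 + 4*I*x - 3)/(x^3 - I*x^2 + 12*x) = (x + I)/(x*(x - 4*I))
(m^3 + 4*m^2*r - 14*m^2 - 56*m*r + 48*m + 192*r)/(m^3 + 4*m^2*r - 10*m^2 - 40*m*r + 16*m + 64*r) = (m - 6)/(m - 2)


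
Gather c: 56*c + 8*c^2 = 8*c^2 + 56*c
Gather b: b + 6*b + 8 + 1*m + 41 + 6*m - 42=7*b + 7*m + 7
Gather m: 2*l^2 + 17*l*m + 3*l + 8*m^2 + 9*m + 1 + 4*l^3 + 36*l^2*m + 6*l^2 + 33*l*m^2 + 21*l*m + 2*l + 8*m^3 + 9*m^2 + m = 4*l^3 + 8*l^2 + 5*l + 8*m^3 + m^2*(33*l + 17) + m*(36*l^2 + 38*l + 10) + 1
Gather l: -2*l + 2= 2 - 2*l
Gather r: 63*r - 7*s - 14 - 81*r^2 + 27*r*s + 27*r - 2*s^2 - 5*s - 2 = -81*r^2 + r*(27*s + 90) - 2*s^2 - 12*s - 16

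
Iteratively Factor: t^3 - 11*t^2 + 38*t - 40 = (t - 4)*(t^2 - 7*t + 10) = (t - 5)*(t - 4)*(t - 2)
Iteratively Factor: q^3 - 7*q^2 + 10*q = (q - 5)*(q^2 - 2*q) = q*(q - 5)*(q - 2)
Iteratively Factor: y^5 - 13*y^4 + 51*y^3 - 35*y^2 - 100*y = (y - 4)*(y^4 - 9*y^3 + 15*y^2 + 25*y) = (y - 4)*(y + 1)*(y^3 - 10*y^2 + 25*y) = (y - 5)*(y - 4)*(y + 1)*(y^2 - 5*y) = (y - 5)^2*(y - 4)*(y + 1)*(y)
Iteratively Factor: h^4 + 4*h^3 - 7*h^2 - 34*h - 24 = (h + 4)*(h^3 - 7*h - 6) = (h + 1)*(h + 4)*(h^2 - h - 6) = (h + 1)*(h + 2)*(h + 4)*(h - 3)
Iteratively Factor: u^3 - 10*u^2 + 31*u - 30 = (u - 2)*(u^2 - 8*u + 15) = (u - 3)*(u - 2)*(u - 5)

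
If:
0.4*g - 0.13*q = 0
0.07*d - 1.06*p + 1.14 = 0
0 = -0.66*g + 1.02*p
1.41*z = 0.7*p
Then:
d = 30.5020408163265*z - 16.2857142857143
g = 3.11298701298701*z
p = 2.01428571428571*z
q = 9.57842157842158*z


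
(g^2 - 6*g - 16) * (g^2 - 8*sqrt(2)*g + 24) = g^4 - 8*sqrt(2)*g^3 - 6*g^3 + 8*g^2 + 48*sqrt(2)*g^2 - 144*g + 128*sqrt(2)*g - 384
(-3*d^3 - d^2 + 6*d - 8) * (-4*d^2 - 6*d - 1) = 12*d^5 + 22*d^4 - 15*d^3 - 3*d^2 + 42*d + 8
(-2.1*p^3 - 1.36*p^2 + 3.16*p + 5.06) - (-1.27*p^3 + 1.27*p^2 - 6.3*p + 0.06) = -0.83*p^3 - 2.63*p^2 + 9.46*p + 5.0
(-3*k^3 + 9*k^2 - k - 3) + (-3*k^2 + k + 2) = -3*k^3 + 6*k^2 - 1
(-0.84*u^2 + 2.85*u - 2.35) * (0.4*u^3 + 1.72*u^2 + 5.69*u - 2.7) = -0.336*u^5 - 0.3048*u^4 - 0.8176*u^3 + 14.4425*u^2 - 21.0665*u + 6.345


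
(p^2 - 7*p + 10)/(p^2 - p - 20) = (p - 2)/(p + 4)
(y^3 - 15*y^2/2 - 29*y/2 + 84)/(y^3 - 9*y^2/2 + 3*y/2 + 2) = (2*y^3 - 15*y^2 - 29*y + 168)/(2*y^3 - 9*y^2 + 3*y + 4)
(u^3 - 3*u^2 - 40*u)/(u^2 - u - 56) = u*(u + 5)/(u + 7)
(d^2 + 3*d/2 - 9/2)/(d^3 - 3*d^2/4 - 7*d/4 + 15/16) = 8*(d + 3)/(8*d^2 + 6*d - 5)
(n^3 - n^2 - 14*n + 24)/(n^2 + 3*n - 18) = (n^2 + 2*n - 8)/(n + 6)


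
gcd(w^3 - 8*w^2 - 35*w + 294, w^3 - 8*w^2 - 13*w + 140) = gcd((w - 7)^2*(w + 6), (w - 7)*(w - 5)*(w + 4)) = w - 7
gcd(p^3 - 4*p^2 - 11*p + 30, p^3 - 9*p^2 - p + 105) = p^2 - 2*p - 15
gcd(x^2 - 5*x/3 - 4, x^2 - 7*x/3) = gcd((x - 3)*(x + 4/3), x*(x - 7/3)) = 1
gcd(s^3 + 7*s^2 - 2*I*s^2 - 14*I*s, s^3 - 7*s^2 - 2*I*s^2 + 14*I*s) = s^2 - 2*I*s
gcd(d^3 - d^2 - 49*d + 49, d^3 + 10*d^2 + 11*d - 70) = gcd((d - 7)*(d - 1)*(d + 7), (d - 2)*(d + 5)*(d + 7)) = d + 7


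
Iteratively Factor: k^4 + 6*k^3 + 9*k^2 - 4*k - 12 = (k + 2)*(k^3 + 4*k^2 + k - 6) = (k - 1)*(k + 2)*(k^2 + 5*k + 6) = (k - 1)*(k + 2)*(k + 3)*(k + 2)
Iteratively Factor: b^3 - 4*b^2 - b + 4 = (b - 1)*(b^2 - 3*b - 4) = (b - 1)*(b + 1)*(b - 4)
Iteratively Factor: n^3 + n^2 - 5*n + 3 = (n - 1)*(n^2 + 2*n - 3) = (n - 1)*(n + 3)*(n - 1)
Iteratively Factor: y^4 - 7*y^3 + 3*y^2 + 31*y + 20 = (y - 4)*(y^3 - 3*y^2 - 9*y - 5) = (y - 4)*(y + 1)*(y^2 - 4*y - 5) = (y - 5)*(y - 4)*(y + 1)*(y + 1)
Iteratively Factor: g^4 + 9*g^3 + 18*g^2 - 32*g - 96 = (g + 4)*(g^3 + 5*g^2 - 2*g - 24) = (g + 4)^2*(g^2 + g - 6) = (g - 2)*(g + 4)^2*(g + 3)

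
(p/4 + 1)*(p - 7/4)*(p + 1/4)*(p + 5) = p^4/4 + 15*p^3/8 + 97*p^2/64 - 543*p/64 - 35/16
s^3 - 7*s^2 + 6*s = s*(s - 6)*(s - 1)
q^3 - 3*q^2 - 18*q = q*(q - 6)*(q + 3)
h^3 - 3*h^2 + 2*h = h*(h - 2)*(h - 1)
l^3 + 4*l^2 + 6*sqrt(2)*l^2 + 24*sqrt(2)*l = l*(l + 4)*(l + 6*sqrt(2))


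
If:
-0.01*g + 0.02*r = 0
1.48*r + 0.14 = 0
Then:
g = -0.19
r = -0.09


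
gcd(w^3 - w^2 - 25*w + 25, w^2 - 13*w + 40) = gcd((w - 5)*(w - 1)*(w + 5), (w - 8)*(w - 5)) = w - 5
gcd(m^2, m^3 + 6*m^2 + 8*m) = m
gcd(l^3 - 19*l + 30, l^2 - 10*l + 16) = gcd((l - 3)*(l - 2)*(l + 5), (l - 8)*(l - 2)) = l - 2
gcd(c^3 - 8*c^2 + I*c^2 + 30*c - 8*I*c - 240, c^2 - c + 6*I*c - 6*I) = c + 6*I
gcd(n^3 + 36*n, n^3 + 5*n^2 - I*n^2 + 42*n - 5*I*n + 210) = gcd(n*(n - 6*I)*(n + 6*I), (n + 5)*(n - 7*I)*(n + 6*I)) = n + 6*I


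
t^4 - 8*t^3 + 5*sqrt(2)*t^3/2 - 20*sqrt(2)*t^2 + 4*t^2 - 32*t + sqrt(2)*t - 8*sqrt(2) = (t - 8)*(t + sqrt(2)/2)*(t + sqrt(2))^2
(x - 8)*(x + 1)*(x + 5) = x^3 - 2*x^2 - 43*x - 40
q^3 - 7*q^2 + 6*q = q*(q - 6)*(q - 1)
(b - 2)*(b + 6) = b^2 + 4*b - 12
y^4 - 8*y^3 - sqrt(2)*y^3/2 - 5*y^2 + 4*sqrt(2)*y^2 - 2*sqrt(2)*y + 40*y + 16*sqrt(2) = (y - 8)*(y - 2*sqrt(2))*(y + sqrt(2)/2)*(y + sqrt(2))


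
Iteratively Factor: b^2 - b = (b - 1)*(b)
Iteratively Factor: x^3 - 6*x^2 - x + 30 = (x - 5)*(x^2 - x - 6) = (x - 5)*(x - 3)*(x + 2)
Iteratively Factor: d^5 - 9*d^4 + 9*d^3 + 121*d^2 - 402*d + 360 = (d - 2)*(d^4 - 7*d^3 - 5*d^2 + 111*d - 180) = (d - 2)*(d + 4)*(d^3 - 11*d^2 + 39*d - 45) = (d - 3)*(d - 2)*(d + 4)*(d^2 - 8*d + 15) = (d - 5)*(d - 3)*(d - 2)*(d + 4)*(d - 3)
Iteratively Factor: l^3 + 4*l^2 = (l)*(l^2 + 4*l) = l*(l + 4)*(l)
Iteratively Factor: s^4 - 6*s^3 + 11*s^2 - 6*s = (s - 3)*(s^3 - 3*s^2 + 2*s) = s*(s - 3)*(s^2 - 3*s + 2) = s*(s - 3)*(s - 1)*(s - 2)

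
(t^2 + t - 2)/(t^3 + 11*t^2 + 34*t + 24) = (t^2 + t - 2)/(t^3 + 11*t^2 + 34*t + 24)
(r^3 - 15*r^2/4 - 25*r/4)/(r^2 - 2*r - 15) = r*(4*r + 5)/(4*(r + 3))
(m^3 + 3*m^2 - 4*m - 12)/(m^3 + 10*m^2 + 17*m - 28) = (m^3 + 3*m^2 - 4*m - 12)/(m^3 + 10*m^2 + 17*m - 28)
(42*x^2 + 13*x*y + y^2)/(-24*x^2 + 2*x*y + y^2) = (-7*x - y)/(4*x - y)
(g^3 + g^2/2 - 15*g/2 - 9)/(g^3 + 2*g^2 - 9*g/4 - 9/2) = 2*(g - 3)/(2*g - 3)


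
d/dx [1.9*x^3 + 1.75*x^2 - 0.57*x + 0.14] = 5.7*x^2 + 3.5*x - 0.57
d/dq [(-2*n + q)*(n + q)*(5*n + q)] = -7*n^2 + 8*n*q + 3*q^2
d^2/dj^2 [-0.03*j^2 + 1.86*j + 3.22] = -0.0600000000000000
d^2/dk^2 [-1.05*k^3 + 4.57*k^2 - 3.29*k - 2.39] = 9.14 - 6.3*k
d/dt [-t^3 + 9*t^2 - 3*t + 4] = -3*t^2 + 18*t - 3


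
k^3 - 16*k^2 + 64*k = k*(k - 8)^2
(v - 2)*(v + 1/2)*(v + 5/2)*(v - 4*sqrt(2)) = v^4 - 4*sqrt(2)*v^3 + v^3 - 4*sqrt(2)*v^2 - 19*v^2/4 - 5*v/2 + 19*sqrt(2)*v + 10*sqrt(2)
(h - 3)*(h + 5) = h^2 + 2*h - 15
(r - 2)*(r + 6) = r^2 + 4*r - 12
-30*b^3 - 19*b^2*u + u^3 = (-5*b + u)*(2*b + u)*(3*b + u)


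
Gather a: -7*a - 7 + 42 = 35 - 7*a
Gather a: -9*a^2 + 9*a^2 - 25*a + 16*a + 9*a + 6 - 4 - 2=0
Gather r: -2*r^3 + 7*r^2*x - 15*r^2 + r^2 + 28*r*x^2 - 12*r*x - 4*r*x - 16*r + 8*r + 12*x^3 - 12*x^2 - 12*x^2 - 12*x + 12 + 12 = -2*r^3 + r^2*(7*x - 14) + r*(28*x^2 - 16*x - 8) + 12*x^3 - 24*x^2 - 12*x + 24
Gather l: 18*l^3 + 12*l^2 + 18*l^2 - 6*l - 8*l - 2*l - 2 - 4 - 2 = 18*l^3 + 30*l^2 - 16*l - 8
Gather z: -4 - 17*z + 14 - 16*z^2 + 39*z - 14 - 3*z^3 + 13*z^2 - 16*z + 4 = -3*z^3 - 3*z^2 + 6*z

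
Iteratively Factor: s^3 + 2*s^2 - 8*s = (s)*(s^2 + 2*s - 8) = s*(s - 2)*(s + 4)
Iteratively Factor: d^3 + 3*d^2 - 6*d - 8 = (d - 2)*(d^2 + 5*d + 4) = (d - 2)*(d + 1)*(d + 4)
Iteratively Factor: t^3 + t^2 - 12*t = (t - 3)*(t^2 + 4*t) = (t - 3)*(t + 4)*(t)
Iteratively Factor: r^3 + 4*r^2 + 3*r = (r + 1)*(r^2 + 3*r) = (r + 1)*(r + 3)*(r)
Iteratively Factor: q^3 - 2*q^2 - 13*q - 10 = (q + 1)*(q^2 - 3*q - 10) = (q - 5)*(q + 1)*(q + 2)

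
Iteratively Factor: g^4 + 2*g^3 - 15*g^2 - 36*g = (g + 3)*(g^3 - g^2 - 12*g) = g*(g + 3)*(g^2 - g - 12) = g*(g - 4)*(g + 3)*(g + 3)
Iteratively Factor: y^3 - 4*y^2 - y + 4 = (y - 4)*(y^2 - 1) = (y - 4)*(y + 1)*(y - 1)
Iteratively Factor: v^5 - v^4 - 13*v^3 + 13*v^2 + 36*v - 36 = (v + 3)*(v^4 - 4*v^3 - v^2 + 16*v - 12) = (v + 2)*(v + 3)*(v^3 - 6*v^2 + 11*v - 6) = (v - 1)*(v + 2)*(v + 3)*(v^2 - 5*v + 6) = (v - 2)*(v - 1)*(v + 2)*(v + 3)*(v - 3)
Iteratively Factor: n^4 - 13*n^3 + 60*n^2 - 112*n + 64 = (n - 1)*(n^3 - 12*n^2 + 48*n - 64) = (n - 4)*(n - 1)*(n^2 - 8*n + 16) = (n - 4)^2*(n - 1)*(n - 4)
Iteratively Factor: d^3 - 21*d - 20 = (d + 4)*(d^2 - 4*d - 5) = (d + 1)*(d + 4)*(d - 5)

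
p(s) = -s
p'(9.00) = -1.00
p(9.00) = -9.00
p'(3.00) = -1.00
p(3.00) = -3.00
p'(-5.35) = -1.00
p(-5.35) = 5.35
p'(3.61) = -1.00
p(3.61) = -3.61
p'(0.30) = -1.00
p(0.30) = -0.30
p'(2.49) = -1.00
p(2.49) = -2.49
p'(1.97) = -1.00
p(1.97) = -1.97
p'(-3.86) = -1.00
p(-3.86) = 3.86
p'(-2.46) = -1.00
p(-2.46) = 2.46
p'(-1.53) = -1.00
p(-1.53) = 1.53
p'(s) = -1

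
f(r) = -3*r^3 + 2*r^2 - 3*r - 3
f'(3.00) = -72.00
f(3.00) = -75.00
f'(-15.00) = -2088.00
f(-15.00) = 10617.00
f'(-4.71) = -221.50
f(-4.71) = 368.96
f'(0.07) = -2.76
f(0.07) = -3.20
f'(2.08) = -33.62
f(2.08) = -27.58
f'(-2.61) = -74.75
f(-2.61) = 71.79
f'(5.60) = -262.84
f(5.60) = -483.93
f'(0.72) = -4.79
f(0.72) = -5.24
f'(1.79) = -24.68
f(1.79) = -19.17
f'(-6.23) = -377.24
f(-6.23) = 818.73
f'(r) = -9*r^2 + 4*r - 3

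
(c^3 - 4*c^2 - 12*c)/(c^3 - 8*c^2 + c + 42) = c*(c - 6)/(c^2 - 10*c + 21)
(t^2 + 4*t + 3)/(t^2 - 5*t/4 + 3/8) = 8*(t^2 + 4*t + 3)/(8*t^2 - 10*t + 3)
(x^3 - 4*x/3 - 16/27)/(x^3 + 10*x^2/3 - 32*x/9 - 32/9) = (x + 2/3)/(x + 4)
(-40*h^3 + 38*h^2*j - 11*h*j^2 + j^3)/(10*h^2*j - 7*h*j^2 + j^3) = (-4*h + j)/j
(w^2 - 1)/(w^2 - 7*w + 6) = (w + 1)/(w - 6)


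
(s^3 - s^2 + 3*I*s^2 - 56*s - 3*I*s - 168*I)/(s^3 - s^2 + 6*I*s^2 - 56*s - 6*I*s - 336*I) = (s + 3*I)/(s + 6*I)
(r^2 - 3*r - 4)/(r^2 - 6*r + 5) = (r^2 - 3*r - 4)/(r^2 - 6*r + 5)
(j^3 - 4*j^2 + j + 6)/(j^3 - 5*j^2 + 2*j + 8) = (j - 3)/(j - 4)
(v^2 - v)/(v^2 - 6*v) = (v - 1)/(v - 6)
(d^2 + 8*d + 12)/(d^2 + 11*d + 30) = (d + 2)/(d + 5)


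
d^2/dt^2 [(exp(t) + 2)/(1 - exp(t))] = -3*(exp(t) + 1)*exp(t)/(exp(3*t) - 3*exp(2*t) + 3*exp(t) - 1)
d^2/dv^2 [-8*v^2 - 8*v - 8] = -16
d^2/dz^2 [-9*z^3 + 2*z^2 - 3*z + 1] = 4 - 54*z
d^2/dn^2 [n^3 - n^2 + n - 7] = 6*n - 2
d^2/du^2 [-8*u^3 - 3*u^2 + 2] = -48*u - 6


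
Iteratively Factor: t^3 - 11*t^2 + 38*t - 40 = (t - 4)*(t^2 - 7*t + 10) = (t - 4)*(t - 2)*(t - 5)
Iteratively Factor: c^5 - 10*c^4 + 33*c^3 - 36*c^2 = (c)*(c^4 - 10*c^3 + 33*c^2 - 36*c) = c^2*(c^3 - 10*c^2 + 33*c - 36) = c^2*(c - 3)*(c^2 - 7*c + 12) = c^2*(c - 3)^2*(c - 4)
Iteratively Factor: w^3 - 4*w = (w + 2)*(w^2 - 2*w) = w*(w + 2)*(w - 2)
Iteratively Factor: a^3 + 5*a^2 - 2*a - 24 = (a + 3)*(a^2 + 2*a - 8) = (a - 2)*(a + 3)*(a + 4)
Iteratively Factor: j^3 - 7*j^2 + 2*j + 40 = (j - 4)*(j^2 - 3*j - 10) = (j - 4)*(j + 2)*(j - 5)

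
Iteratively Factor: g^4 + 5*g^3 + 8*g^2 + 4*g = (g)*(g^3 + 5*g^2 + 8*g + 4) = g*(g + 2)*(g^2 + 3*g + 2) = g*(g + 1)*(g + 2)*(g + 2)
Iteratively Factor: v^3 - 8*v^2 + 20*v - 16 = (v - 2)*(v^2 - 6*v + 8) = (v - 2)^2*(v - 4)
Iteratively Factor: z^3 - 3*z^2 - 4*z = (z + 1)*(z^2 - 4*z) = z*(z + 1)*(z - 4)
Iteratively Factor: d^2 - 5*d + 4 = (d - 1)*(d - 4)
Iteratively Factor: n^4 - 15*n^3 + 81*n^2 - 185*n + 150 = (n - 5)*(n^3 - 10*n^2 + 31*n - 30) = (n - 5)^2*(n^2 - 5*n + 6) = (n - 5)^2*(n - 2)*(n - 3)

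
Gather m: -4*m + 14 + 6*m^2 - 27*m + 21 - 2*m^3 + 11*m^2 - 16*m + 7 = -2*m^3 + 17*m^2 - 47*m + 42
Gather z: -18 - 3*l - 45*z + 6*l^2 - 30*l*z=6*l^2 - 3*l + z*(-30*l - 45) - 18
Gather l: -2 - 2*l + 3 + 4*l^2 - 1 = 4*l^2 - 2*l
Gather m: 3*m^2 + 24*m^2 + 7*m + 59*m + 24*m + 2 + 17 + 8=27*m^2 + 90*m + 27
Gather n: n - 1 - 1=n - 2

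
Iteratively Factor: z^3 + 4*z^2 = (z + 4)*(z^2) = z*(z + 4)*(z)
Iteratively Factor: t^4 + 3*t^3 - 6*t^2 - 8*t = (t - 2)*(t^3 + 5*t^2 + 4*t) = (t - 2)*(t + 1)*(t^2 + 4*t) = (t - 2)*(t + 1)*(t + 4)*(t)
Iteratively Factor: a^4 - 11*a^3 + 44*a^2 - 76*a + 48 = (a - 4)*(a^3 - 7*a^2 + 16*a - 12) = (a - 4)*(a - 2)*(a^2 - 5*a + 6) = (a - 4)*(a - 2)^2*(a - 3)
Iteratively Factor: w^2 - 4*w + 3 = (w - 3)*(w - 1)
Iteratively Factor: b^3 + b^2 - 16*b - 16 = (b + 4)*(b^2 - 3*b - 4) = (b + 1)*(b + 4)*(b - 4)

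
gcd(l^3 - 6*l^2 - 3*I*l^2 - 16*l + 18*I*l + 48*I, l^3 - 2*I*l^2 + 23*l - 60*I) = l - 3*I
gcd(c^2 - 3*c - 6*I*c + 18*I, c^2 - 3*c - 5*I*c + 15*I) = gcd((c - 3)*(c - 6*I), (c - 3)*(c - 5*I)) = c - 3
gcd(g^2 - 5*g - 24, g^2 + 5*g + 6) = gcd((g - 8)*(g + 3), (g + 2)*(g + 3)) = g + 3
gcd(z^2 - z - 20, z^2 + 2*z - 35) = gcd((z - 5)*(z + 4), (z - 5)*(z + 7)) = z - 5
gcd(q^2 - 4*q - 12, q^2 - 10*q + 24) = q - 6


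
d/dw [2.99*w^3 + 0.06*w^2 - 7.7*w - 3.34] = 8.97*w^2 + 0.12*w - 7.7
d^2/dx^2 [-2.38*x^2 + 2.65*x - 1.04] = -4.76000000000000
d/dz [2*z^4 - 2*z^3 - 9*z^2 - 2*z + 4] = 8*z^3 - 6*z^2 - 18*z - 2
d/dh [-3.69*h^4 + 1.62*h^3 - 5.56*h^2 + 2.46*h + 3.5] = -14.76*h^3 + 4.86*h^2 - 11.12*h + 2.46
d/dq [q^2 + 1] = 2*q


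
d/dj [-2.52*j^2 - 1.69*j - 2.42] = -5.04*j - 1.69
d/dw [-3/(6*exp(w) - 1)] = 18*exp(w)/(6*exp(w) - 1)^2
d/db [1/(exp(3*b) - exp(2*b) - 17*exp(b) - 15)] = (-3*exp(2*b) + 2*exp(b) + 17)*exp(b)/(-exp(3*b) + exp(2*b) + 17*exp(b) + 15)^2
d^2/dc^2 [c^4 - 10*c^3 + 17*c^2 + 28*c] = 12*c^2 - 60*c + 34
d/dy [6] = 0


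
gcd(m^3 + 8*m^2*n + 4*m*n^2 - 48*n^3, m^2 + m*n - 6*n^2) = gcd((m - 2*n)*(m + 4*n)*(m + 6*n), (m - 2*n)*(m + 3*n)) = m - 2*n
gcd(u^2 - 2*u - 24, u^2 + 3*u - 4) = u + 4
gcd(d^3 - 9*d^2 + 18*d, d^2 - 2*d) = d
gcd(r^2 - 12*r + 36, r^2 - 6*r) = r - 6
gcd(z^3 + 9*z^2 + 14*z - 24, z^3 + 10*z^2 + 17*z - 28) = z^2 + 3*z - 4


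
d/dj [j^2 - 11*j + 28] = 2*j - 11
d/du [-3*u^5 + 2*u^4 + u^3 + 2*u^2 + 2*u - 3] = -15*u^4 + 8*u^3 + 3*u^2 + 4*u + 2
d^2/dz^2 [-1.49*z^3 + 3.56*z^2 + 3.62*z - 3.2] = 7.12 - 8.94*z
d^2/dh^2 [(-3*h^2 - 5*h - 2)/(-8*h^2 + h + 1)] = 16*(43*h^3 + 57*h^2 + 9*h + 2)/(512*h^6 - 192*h^5 - 168*h^4 + 47*h^3 + 21*h^2 - 3*h - 1)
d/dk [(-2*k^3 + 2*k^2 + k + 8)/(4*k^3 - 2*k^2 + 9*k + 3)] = (-4*k^4 - 44*k^3 - 94*k^2 + 44*k - 69)/(16*k^6 - 16*k^5 + 76*k^4 - 12*k^3 + 69*k^2 + 54*k + 9)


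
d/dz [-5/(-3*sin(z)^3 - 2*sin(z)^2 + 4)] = -5*(9*sin(z) + 4)*sin(z)*cos(z)/(3*sin(z)^3 + 2*sin(z)^2 - 4)^2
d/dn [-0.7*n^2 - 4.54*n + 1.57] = -1.4*n - 4.54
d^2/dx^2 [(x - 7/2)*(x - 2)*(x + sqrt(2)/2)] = 6*x - 11 + sqrt(2)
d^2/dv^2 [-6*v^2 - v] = -12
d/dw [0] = 0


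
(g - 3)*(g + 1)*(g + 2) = g^3 - 7*g - 6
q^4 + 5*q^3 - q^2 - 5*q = q*(q - 1)*(q + 1)*(q + 5)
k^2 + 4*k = k*(k + 4)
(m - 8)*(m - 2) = m^2 - 10*m + 16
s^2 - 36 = (s - 6)*(s + 6)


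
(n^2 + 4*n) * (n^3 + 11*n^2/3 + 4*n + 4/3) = n^5 + 23*n^4/3 + 56*n^3/3 + 52*n^2/3 + 16*n/3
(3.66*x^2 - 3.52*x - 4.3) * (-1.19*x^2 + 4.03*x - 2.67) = -4.3554*x^4 + 18.9386*x^3 - 18.8408*x^2 - 7.9306*x + 11.481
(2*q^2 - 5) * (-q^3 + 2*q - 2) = -2*q^5 + 9*q^3 - 4*q^2 - 10*q + 10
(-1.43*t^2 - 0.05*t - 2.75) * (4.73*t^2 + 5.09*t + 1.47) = -6.7639*t^4 - 7.5152*t^3 - 15.3641*t^2 - 14.071*t - 4.0425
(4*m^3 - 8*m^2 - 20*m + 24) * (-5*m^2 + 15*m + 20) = -20*m^5 + 100*m^4 + 60*m^3 - 580*m^2 - 40*m + 480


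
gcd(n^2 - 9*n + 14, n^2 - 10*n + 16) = n - 2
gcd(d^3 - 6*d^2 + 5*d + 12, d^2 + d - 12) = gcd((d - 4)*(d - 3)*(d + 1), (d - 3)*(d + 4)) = d - 3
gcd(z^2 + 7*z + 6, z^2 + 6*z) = z + 6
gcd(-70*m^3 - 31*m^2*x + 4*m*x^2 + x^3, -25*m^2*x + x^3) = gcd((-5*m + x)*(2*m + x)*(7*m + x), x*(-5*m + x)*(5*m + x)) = -5*m + x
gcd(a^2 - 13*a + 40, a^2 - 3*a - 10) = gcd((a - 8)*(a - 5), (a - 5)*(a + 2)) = a - 5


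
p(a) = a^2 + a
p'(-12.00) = -23.00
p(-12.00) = 132.00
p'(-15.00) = -29.00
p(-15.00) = 210.00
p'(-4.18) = -7.36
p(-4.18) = 13.29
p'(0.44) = 1.88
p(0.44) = 0.63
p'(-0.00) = 1.00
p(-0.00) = 0.00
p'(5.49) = 11.98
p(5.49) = 35.63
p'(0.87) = 2.74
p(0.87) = 1.63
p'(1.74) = 4.48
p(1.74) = 4.77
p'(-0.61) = -0.22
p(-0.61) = -0.24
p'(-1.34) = -1.68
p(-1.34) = 0.46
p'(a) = 2*a + 1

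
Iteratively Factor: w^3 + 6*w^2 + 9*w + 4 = (w + 1)*(w^2 + 5*w + 4) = (w + 1)*(w + 4)*(w + 1)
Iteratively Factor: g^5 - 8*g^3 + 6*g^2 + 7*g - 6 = (g - 1)*(g^4 + g^3 - 7*g^2 - g + 6) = (g - 1)*(g + 3)*(g^3 - 2*g^2 - g + 2) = (g - 1)^2*(g + 3)*(g^2 - g - 2) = (g - 2)*(g - 1)^2*(g + 3)*(g + 1)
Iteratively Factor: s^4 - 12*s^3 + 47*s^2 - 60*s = (s - 3)*(s^3 - 9*s^2 + 20*s) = s*(s - 3)*(s^2 - 9*s + 20) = s*(s - 4)*(s - 3)*(s - 5)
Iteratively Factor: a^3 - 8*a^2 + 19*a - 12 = (a - 1)*(a^2 - 7*a + 12) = (a - 3)*(a - 1)*(a - 4)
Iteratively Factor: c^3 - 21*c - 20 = (c + 1)*(c^2 - c - 20) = (c + 1)*(c + 4)*(c - 5)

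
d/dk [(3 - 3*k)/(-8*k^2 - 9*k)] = 3*(-8*k^2 + 16*k + 9)/(k^2*(64*k^2 + 144*k + 81))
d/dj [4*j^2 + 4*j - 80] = 8*j + 4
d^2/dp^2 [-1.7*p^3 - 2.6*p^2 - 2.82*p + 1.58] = -10.2*p - 5.2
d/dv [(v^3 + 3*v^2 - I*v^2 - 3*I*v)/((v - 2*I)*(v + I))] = (v^4 - 2*I*v^3 + 5*v^2 + 4*v*(3 - I) - 6*I)/(v^4 - 2*I*v^3 + 3*v^2 - 4*I*v + 4)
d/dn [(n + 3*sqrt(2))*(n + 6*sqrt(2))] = 2*n + 9*sqrt(2)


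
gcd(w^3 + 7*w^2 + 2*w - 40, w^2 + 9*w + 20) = w^2 + 9*w + 20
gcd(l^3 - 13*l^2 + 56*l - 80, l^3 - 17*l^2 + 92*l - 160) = l^2 - 9*l + 20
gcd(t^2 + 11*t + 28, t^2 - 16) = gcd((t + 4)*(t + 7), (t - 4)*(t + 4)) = t + 4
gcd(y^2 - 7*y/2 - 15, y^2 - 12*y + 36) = y - 6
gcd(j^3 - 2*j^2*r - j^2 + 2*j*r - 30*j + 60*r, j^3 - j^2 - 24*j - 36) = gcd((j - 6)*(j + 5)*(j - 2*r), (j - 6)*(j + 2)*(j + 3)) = j - 6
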